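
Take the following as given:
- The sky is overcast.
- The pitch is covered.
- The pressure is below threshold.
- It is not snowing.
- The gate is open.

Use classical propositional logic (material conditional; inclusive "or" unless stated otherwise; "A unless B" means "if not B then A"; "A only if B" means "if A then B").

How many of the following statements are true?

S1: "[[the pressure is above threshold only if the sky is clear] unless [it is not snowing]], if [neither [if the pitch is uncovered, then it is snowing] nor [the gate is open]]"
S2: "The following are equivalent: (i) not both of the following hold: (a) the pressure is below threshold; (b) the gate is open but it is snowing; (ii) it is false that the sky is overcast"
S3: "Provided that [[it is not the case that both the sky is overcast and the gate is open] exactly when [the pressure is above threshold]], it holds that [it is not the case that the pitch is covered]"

1

Let P = "the pitch is covered" (T), H = "it is snowing" (F), L = "the gate is open" (T), V = "the pressure is above threshold" (F), W = "the sky is overcast" (T).

S1: This is ((¬P → H) ↓ L) → ((V → ¬W) ∨ ¬H).

¬P = ¬T = F
¬P → H = F → F = T
(¬P → H) ↓ L = T ↓ T = F
¬W = ¬T = F
V → ¬W = F → F = T
¬H = ¬F = T
(V → ¬W) ∨ ¬H = T ∨ T = T
((¬P → H) ↓ L) → ((V → ¬W) ∨ ¬H) = F → T = T
So S1 is true.

S2: Formalization: (¬V ↑ (L ∧ H)) ↔ ¬W

¬V = ¬F = T
L ∧ H = T ∧ F = F
¬V ↑ (L ∧ H) = T ↑ F = T
¬W = ¬T = F
(¬V ↑ (L ∧ H)) ↔ ¬W = T ↔ F = F
Thus S2 is false.

S3: This is ((W ↑ L) ↔ V) → ¬P.

W ↑ L = T ↑ T = F
(W ↑ L) ↔ V = F ↔ F = T
¬P = ¬T = F
((W ↑ L) ↔ V) → ¬P = T → F = F
So S3 is false.

1 of the 3 statements is true.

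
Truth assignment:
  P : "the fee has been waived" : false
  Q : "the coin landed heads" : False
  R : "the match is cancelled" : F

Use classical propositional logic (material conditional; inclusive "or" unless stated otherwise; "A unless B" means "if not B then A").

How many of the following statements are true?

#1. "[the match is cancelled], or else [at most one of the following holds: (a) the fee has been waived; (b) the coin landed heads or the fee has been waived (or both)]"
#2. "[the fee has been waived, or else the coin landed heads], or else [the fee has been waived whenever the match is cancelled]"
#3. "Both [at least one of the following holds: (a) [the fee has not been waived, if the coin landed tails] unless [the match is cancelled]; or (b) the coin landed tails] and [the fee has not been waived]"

#1: Formalization: R or (P nand (Q or P))

Q or P = False or False = False
P nand (Q or P) = False nand False = True
R or (P nand (Q or P)) = False or True = True
Thus #1 is true.

#2: In symbols: (P or Q) or (R -> P)

P or Q = False or False = False
R -> P = False -> False = True
(P or Q) or (R -> P) = False or True = True
Thus #2 is true.

#3: In symbols: (((not Q -> not P) or R) or not Q) and not P

not Q = not False = True
not P = not False = True
not Q -> not P = True -> True = True
(not Q -> not P) or R = True or False = True
not Q = not False = True
((not Q -> not P) or R) or not Q = True or True = True
not P = not False = True
(((not Q -> not P) or R) or not Q) and not P = True and True = True
Thus #3 is true.

Count: 3.

3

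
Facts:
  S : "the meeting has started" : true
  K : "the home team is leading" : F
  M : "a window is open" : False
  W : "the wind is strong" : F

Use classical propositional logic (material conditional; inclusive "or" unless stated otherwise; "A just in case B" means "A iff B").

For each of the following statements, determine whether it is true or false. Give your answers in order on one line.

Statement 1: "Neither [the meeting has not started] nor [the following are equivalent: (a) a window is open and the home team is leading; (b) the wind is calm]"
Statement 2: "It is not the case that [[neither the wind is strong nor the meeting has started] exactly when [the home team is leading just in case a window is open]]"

Statement 1: In symbols: not S nor ((M and K) iff not W)

not S = not True = False
M and K = False and False = False
not W = not False = True
(M and K) iff not W = False iff True = False
not S nor ((M and K) iff not W) = False nor False = True
Thus Statement 1 is true.

Statement 2: This is not ((W nor S) iff (K iff M)).

W nor S = False nor True = False
K iff M = False iff False = True
(W nor S) iff (K iff M) = False iff True = False
not ((W nor S) iff (K iff M)) = not False = True
Thus Statement 2 is true.

Statement 1 T; Statement 2 T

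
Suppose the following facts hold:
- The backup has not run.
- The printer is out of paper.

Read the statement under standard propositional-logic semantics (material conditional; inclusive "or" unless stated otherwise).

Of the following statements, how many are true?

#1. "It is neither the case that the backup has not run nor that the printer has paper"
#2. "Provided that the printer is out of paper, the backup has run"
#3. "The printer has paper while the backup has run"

0

Let Q = "the backup has run" (False), U = "the printer has paper" (False).

#1: Parsed as not Q nor U

not Q = not False = True
not Q nor U = True nor False = False
So #1 is false.

#2: Parsed as not U -> Q

not U = not False = True
not U -> Q = True -> False = False
Hence #2 is false.

#3: This is U and Q.

U and Q = False and False = False
Hence #3 is false.

0 of the 3 statements are true (none).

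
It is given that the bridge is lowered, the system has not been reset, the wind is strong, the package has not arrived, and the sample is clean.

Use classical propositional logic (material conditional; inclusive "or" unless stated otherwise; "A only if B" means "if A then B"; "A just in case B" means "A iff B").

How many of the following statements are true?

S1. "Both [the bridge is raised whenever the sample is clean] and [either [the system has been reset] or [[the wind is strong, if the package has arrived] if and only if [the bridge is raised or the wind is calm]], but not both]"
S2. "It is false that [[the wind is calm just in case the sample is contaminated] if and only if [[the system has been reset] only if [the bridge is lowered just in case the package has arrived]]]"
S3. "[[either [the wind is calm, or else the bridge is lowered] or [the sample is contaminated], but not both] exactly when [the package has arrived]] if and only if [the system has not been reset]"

Let U = "the sample is contaminated" (False), P = "the bridge is raised" (False), Q = "the system has been reset" (False), S = "the package has arrived" (False), R = "the wind is strong" (True).

S1: This is (not U -> P) and (Q xor ((S -> R) iff (P or not R))).

not U = not False = True
not U -> P = True -> False = False
S -> R = False -> True = True
not R = not True = False
P or not R = False or False = False
(S -> R) iff (P or not R) = True iff False = False
Q xor ((S -> R) iff (P or not R)) = False xor False = False
(not U -> P) and (Q xor ((S -> R) iff (P or not R))) = False and False = False
Thus S1 is false.

S2: Parsed as not ((not R iff U) iff (Q -> (not P iff S)))

not R = not True = False
not R iff U = False iff False = True
not P = not False = True
not P iff S = True iff False = False
Q -> (not P iff S) = False -> False = True
(not R iff U) iff (Q -> (not P iff S)) = True iff True = True
not ((not R iff U) iff (Q -> (not P iff S))) = not True = False
Thus S2 is false.

S3: This is (((not R or not P) xor U) iff S) iff not Q.

not R = not True = False
not P = not False = True
not R or not P = False or True = True
(not R or not P) xor U = True xor False = True
((not R or not P) xor U) iff S = True iff False = False
not Q = not False = True
(((not R or not P) xor U) iff S) iff not Q = False iff True = False
Thus S3 is false.

Count: 0.

0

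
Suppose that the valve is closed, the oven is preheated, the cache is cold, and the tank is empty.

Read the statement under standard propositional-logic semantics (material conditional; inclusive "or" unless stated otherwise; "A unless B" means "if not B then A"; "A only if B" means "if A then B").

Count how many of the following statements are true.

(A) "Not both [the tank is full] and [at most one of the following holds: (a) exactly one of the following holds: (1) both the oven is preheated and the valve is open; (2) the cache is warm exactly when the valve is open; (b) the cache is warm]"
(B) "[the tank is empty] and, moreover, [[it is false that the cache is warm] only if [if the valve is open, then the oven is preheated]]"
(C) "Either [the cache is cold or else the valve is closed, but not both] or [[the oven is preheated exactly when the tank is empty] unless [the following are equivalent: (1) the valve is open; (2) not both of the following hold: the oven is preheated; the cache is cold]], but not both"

3

Let P = "the tank is full" (False), D = "the oven is preheated" (True), N = "the valve is open" (False), H = "the cache is warm" (False).

(A): Formalization: P nand (((D and N) xor (H iff N)) nand H)

D and N = True and False = False
H iff N = False iff False = True
(D and N) xor (H iff N) = False xor True = True
((D and N) xor (H iff N)) nand H = True nand False = True
P nand (((D and N) xor (H iff N)) nand H) = False nand True = True
Hence (A) is true.

(B): In symbols: not P and (not H -> (N -> D))

not P = not False = True
not H = not False = True
N -> D = False -> True = True
not H -> (N -> D) = True -> True = True
not P and (not H -> (N -> D)) = True and True = True
Hence (B) is true.

(C): Parsed as (not H xor not N) xor ((D iff not P) or (N iff (D nand not H)))

not H = not False = True
not N = not False = True
not H xor not N = True xor True = False
not P = not False = True
D iff not P = True iff True = True
not H = not False = True
D nand not H = True nand True = False
N iff (D nand not H) = False iff False = True
(D iff not P) or (N iff (D nand not H)) = True or True = True
(not H xor not N) xor ((D iff not P) or (N iff (D nand not H))) = False xor True = True
So (C) is true.

True statements: 3 ((A), (B), (C)).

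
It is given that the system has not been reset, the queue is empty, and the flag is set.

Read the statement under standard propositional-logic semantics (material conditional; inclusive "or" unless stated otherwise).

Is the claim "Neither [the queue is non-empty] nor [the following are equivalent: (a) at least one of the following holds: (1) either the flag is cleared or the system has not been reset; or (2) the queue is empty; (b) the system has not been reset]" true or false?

false

Let H = "the queue is empty" (T), S = "the flag is set" (T), V = "the system has been reset" (F).
This is ¬H ↓ (((¬S ∨ ¬V) ∨ H) ↔ ¬V).

¬H = ¬T = F
¬S = ¬T = F
¬V = ¬F = T
¬S ∨ ¬V = F ∨ T = T
(¬S ∨ ¬V) ∨ H = T ∨ T = T
¬V = ¬F = T
((¬S ∨ ¬V) ∨ H) ↔ ¬V = T ↔ T = T
¬H ↓ (((¬S ∨ ¬V) ∨ H) ↔ ¬V) = F ↓ T = F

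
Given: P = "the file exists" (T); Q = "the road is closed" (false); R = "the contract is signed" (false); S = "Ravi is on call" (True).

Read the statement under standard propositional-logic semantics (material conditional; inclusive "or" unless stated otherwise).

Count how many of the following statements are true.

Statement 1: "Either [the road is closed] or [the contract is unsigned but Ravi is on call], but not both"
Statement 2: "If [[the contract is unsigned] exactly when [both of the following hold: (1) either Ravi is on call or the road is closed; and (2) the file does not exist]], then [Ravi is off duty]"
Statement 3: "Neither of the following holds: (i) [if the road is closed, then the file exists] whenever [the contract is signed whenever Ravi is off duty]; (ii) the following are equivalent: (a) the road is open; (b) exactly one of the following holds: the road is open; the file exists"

Statement 1: In symbols: Q ⊕ (¬R ∧ S)

¬R = ¬F = T
¬R ∧ S = T ∧ T = T
Q ⊕ (¬R ∧ S) = F ⊕ T = T
Hence Statement 1 is true.

Statement 2: This is (¬R ↔ ((S ∨ Q) ∧ ¬P)) → ¬S.

¬R = ¬F = T
S ∨ Q = T ∨ F = T
¬P = ¬T = F
(S ∨ Q) ∧ ¬P = T ∧ F = F
¬R ↔ ((S ∨ Q) ∧ ¬P) = T ↔ F = F
¬S = ¬T = F
(¬R ↔ ((S ∨ Q) ∧ ¬P)) → ¬S = F → F = T
Thus Statement 2 is true.

Statement 3: Formalization: ((¬S → R) → (Q → P)) ↓ (¬Q ↔ (¬Q ⊕ P))

¬S = ¬T = F
¬S → R = F → F = T
Q → P = F → T = T
(¬S → R) → (Q → P) = T → T = T
¬Q = ¬F = T
¬Q = ¬F = T
¬Q ⊕ P = T ⊕ T = F
¬Q ↔ (¬Q ⊕ P) = T ↔ F = F
((¬S → R) → (Q → P)) ↓ (¬Q ↔ (¬Q ⊕ P)) = T ↓ F = F
Hence Statement 3 is false.

Count: 2.

2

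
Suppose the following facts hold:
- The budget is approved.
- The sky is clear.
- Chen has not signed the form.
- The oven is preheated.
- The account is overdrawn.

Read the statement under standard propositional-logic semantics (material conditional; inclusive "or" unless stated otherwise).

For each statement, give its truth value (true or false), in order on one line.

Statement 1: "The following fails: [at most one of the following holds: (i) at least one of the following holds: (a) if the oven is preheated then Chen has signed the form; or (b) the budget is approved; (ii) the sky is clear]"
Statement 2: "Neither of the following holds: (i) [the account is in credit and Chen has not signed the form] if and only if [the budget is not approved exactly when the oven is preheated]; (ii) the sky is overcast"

Let V = "the oven is preheated" (T), Q = "Chen has signed the form" (F), W = "the budget is approved" (T), S = "the sky is overcast" (F), G = "the account is overdrawn" (T).

Statement 1: Formalization: ¬(((V → Q) ∨ W) ↑ ¬S)

V → Q = T → F = F
(V → Q) ∨ W = F ∨ T = T
¬S = ¬F = T
((V → Q) ∨ W) ↑ ¬S = T ↑ T = F
¬(((V → Q) ∨ W) ↑ ¬S) = ¬F = T
Hence Statement 1 is true.

Statement 2: Parsed as ((¬G ∧ ¬Q) ↔ (¬W ↔ V)) ↓ S

¬G = ¬T = F
¬Q = ¬F = T
¬G ∧ ¬Q = F ∧ T = F
¬W = ¬T = F
¬W ↔ V = F ↔ T = F
(¬G ∧ ¬Q) ↔ (¬W ↔ V) = F ↔ F = T
((¬G ∧ ¬Q) ↔ (¬W ↔ V)) ↓ S = T ↓ F = F
So Statement 2 is false.

Statement 1 T, Statement 2 F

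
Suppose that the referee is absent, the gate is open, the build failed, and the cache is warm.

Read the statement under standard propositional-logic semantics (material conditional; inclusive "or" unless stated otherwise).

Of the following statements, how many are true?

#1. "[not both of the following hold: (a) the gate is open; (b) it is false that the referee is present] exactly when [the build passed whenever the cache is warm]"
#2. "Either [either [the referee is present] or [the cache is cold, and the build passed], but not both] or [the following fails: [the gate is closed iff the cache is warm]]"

2

Let M = "the gate is open" (T), N = "the referee is present" (F), L = "the cache is warm" (T), Q = "the build passed" (F).

#1: Parsed as (M nand ~N) <-> (L -> Q)

~N = ~F = T
M nand ~N = T nand T = F
L -> Q = T -> F = F
(M nand ~N) <-> (L -> Q) = F <-> F = T
So #1 is true.

#2: This is (N xor (~L & Q)) | ~(~M <-> L).

~L = ~T = F
~L & Q = F & F = F
N xor (~L & Q) = F xor F = F
~M = ~T = F
~M <-> L = F <-> T = F
~(~M <-> L) = ~F = T
(N xor (~L & Q)) | ~(~M <-> L) = F | T = T
So #2 is true.

2 of the 2 statements are true (#1, #2).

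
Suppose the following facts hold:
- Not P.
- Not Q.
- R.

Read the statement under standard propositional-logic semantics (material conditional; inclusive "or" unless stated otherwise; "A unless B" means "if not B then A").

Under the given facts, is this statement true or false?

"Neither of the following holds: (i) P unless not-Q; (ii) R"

false

Parsed as (P ∨ ¬Q) ↓ R

¬Q = ¬F = T
P ∨ ¬Q = F ∨ T = T
(P ∨ ¬Q) ↓ R = T ↓ T = F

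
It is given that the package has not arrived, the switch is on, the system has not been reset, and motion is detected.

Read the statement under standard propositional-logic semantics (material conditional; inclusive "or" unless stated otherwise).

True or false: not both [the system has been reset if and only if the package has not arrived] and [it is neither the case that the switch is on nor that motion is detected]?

Let R = "the system has been reset" (F), P = "the package has arrived" (F), Q = "the switch is on" (T), S = "motion is detected" (T).
This is (R <-> ~P) nand (Q nor S).

~P = ~F = T
R <-> ~P = F <-> T = F
Q nor S = T nor T = F
(R <-> ~P) nand (Q nor S) = F nand F = T

True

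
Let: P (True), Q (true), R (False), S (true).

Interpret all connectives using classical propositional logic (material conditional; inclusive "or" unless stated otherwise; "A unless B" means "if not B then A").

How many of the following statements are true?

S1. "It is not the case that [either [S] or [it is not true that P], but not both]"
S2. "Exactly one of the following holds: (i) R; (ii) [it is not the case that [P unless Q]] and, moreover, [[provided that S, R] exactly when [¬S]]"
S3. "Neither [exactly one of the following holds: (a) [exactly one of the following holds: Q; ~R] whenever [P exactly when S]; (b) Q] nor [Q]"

0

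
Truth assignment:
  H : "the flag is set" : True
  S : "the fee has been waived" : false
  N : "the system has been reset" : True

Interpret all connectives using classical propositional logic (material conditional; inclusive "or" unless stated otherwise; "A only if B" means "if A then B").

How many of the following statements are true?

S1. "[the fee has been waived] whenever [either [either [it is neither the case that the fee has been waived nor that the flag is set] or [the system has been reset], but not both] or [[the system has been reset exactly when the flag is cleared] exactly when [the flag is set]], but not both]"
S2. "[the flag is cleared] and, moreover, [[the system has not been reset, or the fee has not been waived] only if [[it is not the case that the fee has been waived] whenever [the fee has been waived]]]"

S1: This is (((S nor H) xor N) xor ((N <-> ~H) <-> H)) -> S.

S nor H = F nor T = F
(S nor H) xor N = F xor T = T
~H = ~T = F
N <-> ~H = T <-> F = F
(N <-> ~H) <-> H = F <-> T = F
((S nor H) xor N) xor ((N <-> ~H) <-> H) = T xor F = T
(((S nor H) xor N) xor ((N <-> ~H) <-> H)) -> S = T -> F = F
So S1 is false.

S2: This is ~H & ((~N | ~S) -> (S -> ~S)).

~H = ~T = F
~N = ~T = F
~S = ~F = T
~N | ~S = F | T = T
~S = ~F = T
S -> ~S = F -> T = T
(~N | ~S) -> (S -> ~S) = T -> T = T
~H & ((~N | ~S) -> (S -> ~S)) = F & T = F
Hence S2 is false.

Count: 0.

0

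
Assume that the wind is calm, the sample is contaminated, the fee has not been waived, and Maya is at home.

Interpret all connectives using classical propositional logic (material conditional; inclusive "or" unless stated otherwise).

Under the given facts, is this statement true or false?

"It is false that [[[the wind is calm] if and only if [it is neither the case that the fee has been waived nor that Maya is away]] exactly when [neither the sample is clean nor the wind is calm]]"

The statement is true.

Let U = "the wind is strong" (F), R = "the fee has been waived" (F), P = "Maya is at home" (T), N = "the sample is contaminated" (T).
Parsed as ¬((¬U ↔ (R ↓ ¬P)) ↔ (¬N ↓ ¬U))

¬U = ¬F = T
¬P = ¬T = F
R ↓ ¬P = F ↓ F = T
¬U ↔ (R ↓ ¬P) = T ↔ T = T
¬N = ¬T = F
¬U = ¬F = T
¬N ↓ ¬U = F ↓ T = F
(¬U ↔ (R ↓ ¬P)) ↔ (¬N ↓ ¬U) = T ↔ F = F
¬((¬U ↔ (R ↓ ¬P)) ↔ (¬N ↓ ¬U)) = ¬F = T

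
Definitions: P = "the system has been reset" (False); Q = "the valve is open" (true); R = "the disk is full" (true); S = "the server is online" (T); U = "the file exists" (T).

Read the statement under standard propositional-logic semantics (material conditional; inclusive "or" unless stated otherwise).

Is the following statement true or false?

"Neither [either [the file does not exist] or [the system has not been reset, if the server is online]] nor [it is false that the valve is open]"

Values: U=T, S=T, P=F, Q=T.
Parsed as (¬U ∨ (S → ¬P)) ↓ ¬Q

¬U = ¬T = F
¬P = ¬F = T
S → ¬P = T → T = T
¬U ∨ (S → ¬P) = F ∨ T = T
¬Q = ¬T = F
(¬U ∨ (S → ¬P)) ↓ ¬Q = T ↓ F = F

False.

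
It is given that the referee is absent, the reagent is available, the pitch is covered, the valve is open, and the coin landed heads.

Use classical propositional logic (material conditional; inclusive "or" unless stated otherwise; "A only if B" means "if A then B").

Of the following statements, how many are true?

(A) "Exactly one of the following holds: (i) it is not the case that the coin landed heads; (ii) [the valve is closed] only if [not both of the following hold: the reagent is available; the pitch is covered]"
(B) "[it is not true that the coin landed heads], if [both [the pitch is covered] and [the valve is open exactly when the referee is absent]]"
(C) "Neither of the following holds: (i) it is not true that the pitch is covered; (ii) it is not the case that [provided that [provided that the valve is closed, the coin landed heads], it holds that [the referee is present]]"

1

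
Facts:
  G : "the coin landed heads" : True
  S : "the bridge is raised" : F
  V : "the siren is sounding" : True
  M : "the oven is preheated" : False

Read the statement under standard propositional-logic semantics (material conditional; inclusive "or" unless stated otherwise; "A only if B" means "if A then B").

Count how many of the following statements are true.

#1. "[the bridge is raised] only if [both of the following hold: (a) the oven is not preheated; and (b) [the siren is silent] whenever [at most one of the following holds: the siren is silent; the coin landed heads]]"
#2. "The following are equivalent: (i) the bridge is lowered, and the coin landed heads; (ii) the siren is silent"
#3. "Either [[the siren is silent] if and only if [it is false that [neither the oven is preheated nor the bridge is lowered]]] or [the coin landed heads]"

2

#1: In symbols: S → (¬M ∧ ((¬V ↑ G) → ¬V))

¬M = ¬F = T
¬V = ¬T = F
¬V ↑ G = F ↑ T = T
¬V = ¬T = F
(¬V ↑ G) → ¬V = T → F = F
¬M ∧ ((¬V ↑ G) → ¬V) = T ∧ F = F
S → (¬M ∧ ((¬V ↑ G) → ¬V)) = F → F = T
Thus #1 is true.

#2: This is (¬S ∧ G) ↔ ¬V.

¬S = ¬F = T
¬S ∧ G = T ∧ T = T
¬V = ¬T = F
(¬S ∧ G) ↔ ¬V = T ↔ F = F
Thus #2 is false.

#3: Formalization: (¬V ↔ ¬(M ↓ ¬S)) ∨ G

¬V = ¬T = F
¬S = ¬F = T
M ↓ ¬S = F ↓ T = F
¬(M ↓ ¬S) = ¬F = T
¬V ↔ ¬(M ↓ ¬S) = F ↔ T = F
(¬V ↔ ¬(M ↓ ¬S)) ∨ G = F ∨ T = T
Hence #3 is true.

True statements: 2 (#1, #3).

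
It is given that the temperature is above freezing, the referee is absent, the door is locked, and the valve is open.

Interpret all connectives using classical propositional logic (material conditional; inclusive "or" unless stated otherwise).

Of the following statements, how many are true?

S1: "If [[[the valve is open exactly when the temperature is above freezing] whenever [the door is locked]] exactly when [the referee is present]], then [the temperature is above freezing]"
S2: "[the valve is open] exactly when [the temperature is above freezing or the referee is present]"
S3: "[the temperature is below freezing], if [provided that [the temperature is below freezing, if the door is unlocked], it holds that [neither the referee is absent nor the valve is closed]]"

3

Let S = "the door is locked" (True), G = "the valve is open" (True), L = "the temperature is below freezing" (False), H = "the referee is present" (False).

S1: Formalization: ((S -> (G iff not L)) iff H) -> not L

not L = not False = True
G iff not L = True iff True = True
S -> (G iff not L) = True -> True = True
(S -> (G iff not L)) iff H = True iff False = False
not L = not False = True
((S -> (G iff not L)) iff H) -> not L = False -> True = True
Thus S1 is true.

S2: Parsed as G iff (not L or H)

not L = not False = True
not L or H = True or False = True
G iff (not L or H) = True iff True = True
Thus S2 is true.

S3: This is ((not S -> L) -> (not H nor not G)) -> L.

not S = not True = False
not S -> L = False -> False = True
not H = not False = True
not G = not True = False
not H nor not G = True nor False = False
(not S -> L) -> (not H nor not G) = True -> False = False
((not S -> L) -> (not H nor not G)) -> L = False -> False = True
Hence S3 is true.

Count: 3.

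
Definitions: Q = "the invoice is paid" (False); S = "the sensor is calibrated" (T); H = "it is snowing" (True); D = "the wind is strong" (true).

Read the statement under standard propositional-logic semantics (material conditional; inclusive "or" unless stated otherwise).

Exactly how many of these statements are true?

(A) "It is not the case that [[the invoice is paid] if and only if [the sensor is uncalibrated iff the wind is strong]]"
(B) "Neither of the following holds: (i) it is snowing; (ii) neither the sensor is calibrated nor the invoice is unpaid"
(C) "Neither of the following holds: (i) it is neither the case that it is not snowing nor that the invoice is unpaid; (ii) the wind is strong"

(A): Parsed as not (Q iff (not S iff D))

not S = not True = False
not S iff D = False iff True = False
Q iff (not S iff D) = False iff False = True
not (Q iff (not S iff D)) = not True = False
Hence (A) is false.

(B): This is H nor (S nor not Q).

not Q = not False = True
S nor not Q = True nor True = False
H nor (S nor not Q) = True nor False = False
So (B) is false.

(C): Parsed as (not H nor not Q) nor D

not H = not True = False
not Q = not False = True
not H nor not Q = False nor True = False
(not H nor not Q) nor D = False nor True = False
Hence (C) is false.

0 of the 3 statements are true (none).

0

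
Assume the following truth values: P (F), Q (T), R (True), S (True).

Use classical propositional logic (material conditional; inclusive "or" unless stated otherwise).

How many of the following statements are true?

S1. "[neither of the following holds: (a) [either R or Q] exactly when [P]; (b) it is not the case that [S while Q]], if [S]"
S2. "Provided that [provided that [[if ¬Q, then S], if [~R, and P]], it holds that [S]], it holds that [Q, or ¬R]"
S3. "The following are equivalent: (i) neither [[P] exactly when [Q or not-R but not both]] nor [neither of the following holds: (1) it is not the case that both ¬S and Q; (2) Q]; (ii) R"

3

S1: Formalization: S → (((R ∨ Q) ↔ P) ↓ ¬(S ∧ Q))

R ∨ Q = T ∨ T = T
(R ∨ Q) ↔ P = T ↔ F = F
S ∧ Q = T ∧ T = T
¬(S ∧ Q) = ¬T = F
((R ∨ Q) ↔ P) ↓ ¬(S ∧ Q) = F ↓ F = T
S → (((R ∨ Q) ↔ P) ↓ ¬(S ∧ Q)) = T → T = T
Hence S1 is true.

S2: This is (((¬R ∧ P) → (¬Q → S)) → S) → (Q ∨ ¬R).

¬R = ¬T = F
¬R ∧ P = F ∧ F = F
¬Q = ¬T = F
¬Q → S = F → T = T
(¬R ∧ P) → (¬Q → S) = F → T = T
((¬R ∧ P) → (¬Q → S)) → S = T → T = T
¬R = ¬T = F
Q ∨ ¬R = T ∨ F = T
(((¬R ∧ P) → (¬Q → S)) → S) → (Q ∨ ¬R) = T → T = T
Hence S2 is true.

S3: This is ((P ↔ (Q ⊕ ¬R)) ↓ ((¬S ↑ Q) ↓ Q)) ↔ R.

¬R = ¬T = F
Q ⊕ ¬R = T ⊕ F = T
P ↔ (Q ⊕ ¬R) = F ↔ T = F
¬S = ¬T = F
¬S ↑ Q = F ↑ T = T
(¬S ↑ Q) ↓ Q = T ↓ T = F
(P ↔ (Q ⊕ ¬R)) ↓ ((¬S ↑ Q) ↓ Q) = F ↓ F = T
((P ↔ (Q ⊕ ¬R)) ↓ ((¬S ↑ Q) ↓ Q)) ↔ R = T ↔ T = T
Thus S3 is true.

Count: 3.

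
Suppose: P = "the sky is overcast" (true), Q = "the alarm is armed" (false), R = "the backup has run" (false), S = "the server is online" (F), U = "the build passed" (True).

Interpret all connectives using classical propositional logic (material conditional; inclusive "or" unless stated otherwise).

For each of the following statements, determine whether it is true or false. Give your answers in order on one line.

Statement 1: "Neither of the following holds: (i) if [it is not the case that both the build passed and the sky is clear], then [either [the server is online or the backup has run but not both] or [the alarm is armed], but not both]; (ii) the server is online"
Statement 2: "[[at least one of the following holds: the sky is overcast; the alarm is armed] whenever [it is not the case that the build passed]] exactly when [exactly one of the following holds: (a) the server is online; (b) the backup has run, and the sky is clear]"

Statement 1: Parsed as ((U nand not P) -> ((S xor R) xor Q)) nor S

not P = not True = False
U nand not P = True nand False = True
S xor R = False xor False = False
(S xor R) xor Q = False xor False = False
(U nand not P) -> ((S xor R) xor Q) = True -> False = False
((U nand not P) -> ((S xor R) xor Q)) nor S = False nor False = True
Hence Statement 1 is true.

Statement 2: Formalization: (not U -> (P or Q)) iff (S xor (R and not P))

not U = not True = False
P or Q = True or False = True
not U -> (P or Q) = False -> True = True
not P = not True = False
R and not P = False and False = False
S xor (R and not P) = False xor False = False
(not U -> (P or Q)) iff (S xor (R and not P)) = True iff False = False
Hence Statement 2 is false.

Statement 1 true; Statement 2 false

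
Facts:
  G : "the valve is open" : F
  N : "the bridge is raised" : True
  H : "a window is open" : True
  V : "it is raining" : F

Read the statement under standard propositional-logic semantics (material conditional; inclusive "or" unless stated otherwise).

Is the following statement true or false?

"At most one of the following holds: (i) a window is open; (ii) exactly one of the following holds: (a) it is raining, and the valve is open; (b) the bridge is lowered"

True.

Values: H=T, V=F, G=F, N=T.
In symbols: H nand ((V & G) xor ~N)

V & G = F & F = F
~N = ~T = F
(V & G) xor ~N = F xor F = F
H nand ((V & G) xor ~N) = T nand F = T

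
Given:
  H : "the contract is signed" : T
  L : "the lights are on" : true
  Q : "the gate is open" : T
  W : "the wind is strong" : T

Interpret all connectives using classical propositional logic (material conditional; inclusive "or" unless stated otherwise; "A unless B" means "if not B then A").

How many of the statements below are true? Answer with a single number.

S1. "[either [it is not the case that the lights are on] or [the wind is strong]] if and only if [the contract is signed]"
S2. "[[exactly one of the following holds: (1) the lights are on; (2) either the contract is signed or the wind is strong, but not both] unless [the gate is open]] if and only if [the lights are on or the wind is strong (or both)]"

2

S1: Parsed as (not L or W) iff H

not L = not True = False
not L or W = False or True = True
(not L or W) iff H = True iff True = True
Hence S1 is true.

S2: Formalization: ((L xor (H xor W)) or Q) iff (L or W)

H xor W = True xor True = False
L xor (H xor W) = True xor False = True
(L xor (H xor W)) or Q = True or True = True
L or W = True or True = True
((L xor (H xor W)) or Q) iff (L or W) = True iff True = True
So S2 is true.

True statements: 2 (S1, S2).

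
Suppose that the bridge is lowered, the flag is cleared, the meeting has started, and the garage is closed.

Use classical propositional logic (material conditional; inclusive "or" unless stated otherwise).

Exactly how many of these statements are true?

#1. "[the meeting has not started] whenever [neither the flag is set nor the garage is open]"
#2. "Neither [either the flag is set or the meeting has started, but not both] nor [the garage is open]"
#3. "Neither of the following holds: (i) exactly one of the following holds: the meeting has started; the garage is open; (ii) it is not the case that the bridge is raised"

Let L = "the flag is set" (F), U = "the garage is closed" (T), P = "the meeting has started" (T), R = "the bridge is raised" (F).

#1: In symbols: (L nor ~U) -> ~P

~U = ~T = F
L nor ~U = F nor F = T
~P = ~T = F
(L nor ~U) -> ~P = T -> F = F
So #1 is false.

#2: Parsed as (L xor P) nor ~U

L xor P = F xor T = T
~U = ~T = F
(L xor P) nor ~U = T nor F = F
Hence #2 is false.

#3: In symbols: (P xor ~U) nor ~R

~U = ~T = F
P xor ~U = T xor F = T
~R = ~F = T
(P xor ~U) nor ~R = T nor T = F
So #3 is false.

Count: 0.

0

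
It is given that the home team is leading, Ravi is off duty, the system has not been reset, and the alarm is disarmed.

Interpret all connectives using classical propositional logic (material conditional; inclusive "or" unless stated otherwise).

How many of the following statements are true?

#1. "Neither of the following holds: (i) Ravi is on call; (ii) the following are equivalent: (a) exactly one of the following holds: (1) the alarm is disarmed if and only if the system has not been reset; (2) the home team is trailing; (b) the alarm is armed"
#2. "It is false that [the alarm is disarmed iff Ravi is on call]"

Let Q = "Ravi is on call" (False), S = "the alarm is armed" (False), R = "the system has been reset" (False), P = "the home team is leading" (True).

#1: In symbols: Q nor (((not S iff not R) xor not P) iff S)

not S = not False = True
not R = not False = True
not S iff not R = True iff True = True
not P = not True = False
(not S iff not R) xor not P = True xor False = True
((not S iff not R) xor not P) iff S = True iff False = False
Q nor (((not S iff not R) xor not P) iff S) = False nor False = True
Hence #1 is true.

#2: Formalization: not (not S iff Q)

not S = not False = True
not S iff Q = True iff False = False
not (not S iff Q) = not False = True
Hence #2 is true.

2 of the 2 statements are true.

2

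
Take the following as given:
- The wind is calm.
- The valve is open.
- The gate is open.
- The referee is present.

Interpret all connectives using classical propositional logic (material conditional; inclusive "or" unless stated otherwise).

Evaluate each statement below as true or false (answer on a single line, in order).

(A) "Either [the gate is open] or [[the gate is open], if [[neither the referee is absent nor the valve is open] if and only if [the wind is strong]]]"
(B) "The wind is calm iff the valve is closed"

Let W = "the gate is open" (T), K = "the referee is present" (T), U = "the valve is open" (T), M = "the wind is strong" (F).

(A): This is W | (((~K nor U) <-> M) -> W).

~K = ~T = F
~K nor U = F nor T = F
(~K nor U) <-> M = F <-> F = T
((~K nor U) <-> M) -> W = T -> T = T
W | (((~K nor U) <-> M) -> W) = T | T = T
Thus (A) is true.

(B): In symbols: ~M <-> ~U

~M = ~F = T
~U = ~T = F
~M <-> ~U = T <-> F = F
Hence (B) is false.

(A) true / (B) false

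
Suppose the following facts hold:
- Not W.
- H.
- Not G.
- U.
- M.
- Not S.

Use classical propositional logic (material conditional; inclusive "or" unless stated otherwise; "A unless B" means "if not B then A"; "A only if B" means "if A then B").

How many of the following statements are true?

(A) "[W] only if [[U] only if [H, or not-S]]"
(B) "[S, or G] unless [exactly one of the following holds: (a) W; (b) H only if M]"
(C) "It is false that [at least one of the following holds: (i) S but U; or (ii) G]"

3

(A): This is W -> (U -> (H | ~S)).

~S = ~F = T
H | ~S = T | T = T
U -> (H | ~S) = T -> T = T
W -> (U -> (H | ~S)) = F -> T = T
Hence (A) is true.

(B): Formalization: (S | G) | (W xor (H -> M))

S | G = F | F = F
H -> M = T -> T = T
W xor (H -> M) = F xor T = T
(S | G) | (W xor (H -> M)) = F | T = T
So (B) is true.

(C): Formalization: ~((S & U) | G)

S & U = F & T = F
(S & U) | G = F | F = F
~((S & U) | G) = ~F = T
Hence (C) is true.

3 of the 3 statements are true ((A), (B), (C)).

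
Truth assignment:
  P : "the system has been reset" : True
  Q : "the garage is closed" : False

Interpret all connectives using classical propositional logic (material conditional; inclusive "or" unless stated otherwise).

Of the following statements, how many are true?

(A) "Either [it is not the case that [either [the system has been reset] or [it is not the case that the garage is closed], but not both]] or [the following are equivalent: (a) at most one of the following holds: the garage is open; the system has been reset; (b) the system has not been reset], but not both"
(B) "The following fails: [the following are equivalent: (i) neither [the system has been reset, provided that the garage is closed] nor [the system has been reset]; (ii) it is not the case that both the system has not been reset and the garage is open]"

(A): This is not (P xor not Q) xor ((not Q nand P) iff not P).

not Q = not False = True
P xor not Q = True xor True = False
not (P xor not Q) = not False = True
not Q = not False = True
not Q nand P = True nand True = False
not P = not True = False
(not Q nand P) iff not P = False iff False = True
not (P xor not Q) xor ((not Q nand P) iff not P) = True xor True = False
So (A) is false.

(B): This is not (((Q -> P) nor P) iff (not P nand not Q)).

Q -> P = False -> True = True
(Q -> P) nor P = True nor True = False
not P = not True = False
not Q = not False = True
not P nand not Q = False nand True = True
((Q -> P) nor P) iff (not P nand not Q) = False iff True = False
not (((Q -> P) nor P) iff (not P nand not Q)) = not False = True
Thus (B) is true.

Count: 1.

1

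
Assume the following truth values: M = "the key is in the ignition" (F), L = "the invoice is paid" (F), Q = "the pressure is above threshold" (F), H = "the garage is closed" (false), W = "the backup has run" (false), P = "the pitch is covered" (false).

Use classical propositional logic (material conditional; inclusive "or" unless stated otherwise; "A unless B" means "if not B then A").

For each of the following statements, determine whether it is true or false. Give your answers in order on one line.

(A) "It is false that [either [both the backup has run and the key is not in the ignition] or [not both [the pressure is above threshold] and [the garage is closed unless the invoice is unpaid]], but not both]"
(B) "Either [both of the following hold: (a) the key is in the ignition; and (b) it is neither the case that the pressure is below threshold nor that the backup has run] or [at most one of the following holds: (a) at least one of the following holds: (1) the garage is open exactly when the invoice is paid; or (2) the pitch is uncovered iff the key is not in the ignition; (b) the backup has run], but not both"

(A) F, (B) T

(A): Parsed as not ((W and not M) xor (Q nand (H or not L)))

not M = not False = True
W and not M = False and True = False
not L = not False = True
H or not L = False or True = True
Q nand (H or not L) = False nand True = True
(W and not M) xor (Q nand (H or not L)) = False xor True = True
not ((W and not M) xor (Q nand (H or not L))) = not True = False
So (A) is false.

(B): Formalization: (M and (not Q nor W)) xor (((not H iff L) or (not P iff not M)) nand W)

not Q = not False = True
not Q nor W = True nor False = False
M and (not Q nor W) = False and False = False
not H = not False = True
not H iff L = True iff False = False
not P = not False = True
not M = not False = True
not P iff not M = True iff True = True
(not H iff L) or (not P iff not M) = False or True = True
((not H iff L) or (not P iff not M)) nand W = True nand False = True
(M and (not Q nor W)) xor (((not H iff L) or (not P iff not M)) nand W) = False xor True = True
Hence (B) is true.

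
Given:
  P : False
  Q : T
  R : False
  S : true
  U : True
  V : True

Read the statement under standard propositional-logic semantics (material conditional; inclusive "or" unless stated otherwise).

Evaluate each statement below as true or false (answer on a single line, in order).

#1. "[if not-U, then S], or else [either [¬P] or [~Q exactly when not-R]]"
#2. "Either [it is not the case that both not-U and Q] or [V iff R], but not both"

#1: In symbols: (¬U → S) ∨ (¬P ∨ (¬Q ↔ ¬R))

¬U = ¬T = F
¬U → S = F → T = T
¬P = ¬F = T
¬Q = ¬T = F
¬R = ¬F = T
¬Q ↔ ¬R = F ↔ T = F
¬P ∨ (¬Q ↔ ¬R) = T ∨ F = T
(¬U → S) ∨ (¬P ∨ (¬Q ↔ ¬R)) = T ∨ T = T
Hence #1 is true.

#2: In symbols: (¬U ↑ Q) ⊕ (V ↔ R)

¬U = ¬T = F
¬U ↑ Q = F ↑ T = T
V ↔ R = T ↔ F = F
(¬U ↑ Q) ⊕ (V ↔ R) = T ⊕ F = T
So #2 is true.

#1 True / #2 True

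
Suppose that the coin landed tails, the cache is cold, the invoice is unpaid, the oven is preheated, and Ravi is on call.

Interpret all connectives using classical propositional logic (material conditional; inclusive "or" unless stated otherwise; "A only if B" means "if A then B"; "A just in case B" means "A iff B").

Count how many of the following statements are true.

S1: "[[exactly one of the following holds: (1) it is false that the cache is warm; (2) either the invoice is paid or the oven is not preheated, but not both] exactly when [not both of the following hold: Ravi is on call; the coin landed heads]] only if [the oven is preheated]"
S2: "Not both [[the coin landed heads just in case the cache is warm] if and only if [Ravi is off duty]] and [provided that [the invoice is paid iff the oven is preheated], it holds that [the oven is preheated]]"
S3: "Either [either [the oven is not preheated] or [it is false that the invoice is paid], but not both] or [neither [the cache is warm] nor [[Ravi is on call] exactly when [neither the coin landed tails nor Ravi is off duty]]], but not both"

2

Let Q = "the cache is warm" (F), R = "the invoice is paid" (F), S = "the oven is preheated" (T), U = "Ravi is on call" (T), P = "the coin landed heads" (F).

S1: Formalization: ((~Q xor (R xor ~S)) <-> (U nand P)) -> S

~Q = ~F = T
~S = ~T = F
R xor ~S = F xor F = F
~Q xor (R xor ~S) = T xor F = T
U nand P = T nand F = T
(~Q xor (R xor ~S)) <-> (U nand P) = T <-> T = T
((~Q xor (R xor ~S)) <-> (U nand P)) -> S = T -> T = T
Hence S1 is true.

S2: Parsed as ((P <-> Q) <-> ~U) nand ((R <-> S) -> S)

P <-> Q = F <-> F = T
~U = ~T = F
(P <-> Q) <-> ~U = T <-> F = F
R <-> S = F <-> T = F
(R <-> S) -> S = F -> T = T
((P <-> Q) <-> ~U) nand ((R <-> S) -> S) = F nand T = T
Thus S2 is true.

S3: Formalization: (~S xor ~R) xor (Q nor (U <-> (~P nor ~U)))

~S = ~T = F
~R = ~F = T
~S xor ~R = F xor T = T
~P = ~F = T
~U = ~T = F
~P nor ~U = T nor F = F
U <-> (~P nor ~U) = T <-> F = F
Q nor (U <-> (~P nor ~U)) = F nor F = T
(~S xor ~R) xor (Q nor (U <-> (~P nor ~U))) = T xor T = F
Hence S3 is false.

True statements: 2 (S1, S2).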